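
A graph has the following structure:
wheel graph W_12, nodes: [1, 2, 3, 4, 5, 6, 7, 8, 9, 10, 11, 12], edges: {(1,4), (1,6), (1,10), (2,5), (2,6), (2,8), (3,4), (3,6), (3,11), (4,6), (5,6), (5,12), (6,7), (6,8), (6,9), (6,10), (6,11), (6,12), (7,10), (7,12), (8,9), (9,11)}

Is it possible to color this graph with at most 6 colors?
Yes, G is 6-colorable

A valid 6-coloring: color 1: [6]; color 2: [2, 3, 9, 10, 12]; color 3: [1, 5, 7, 8, 11]; color 4: [4].
(χ(G) = 4 ≤ 6.)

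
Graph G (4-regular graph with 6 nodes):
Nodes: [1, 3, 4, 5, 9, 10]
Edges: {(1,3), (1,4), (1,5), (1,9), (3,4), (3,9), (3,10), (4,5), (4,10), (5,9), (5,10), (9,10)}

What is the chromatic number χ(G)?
Clique number ω(G) = 3 (lower bound: χ ≥ ω).
The clique on [1, 3, 9] has size 3, forcing χ ≥ 3, and the coloring below uses 3 colors, so χ(G) = 3.
A valid 3-coloring: color 1: [1, 10]; color 2: [3, 5]; color 3: [4, 9].

χ(G) = 3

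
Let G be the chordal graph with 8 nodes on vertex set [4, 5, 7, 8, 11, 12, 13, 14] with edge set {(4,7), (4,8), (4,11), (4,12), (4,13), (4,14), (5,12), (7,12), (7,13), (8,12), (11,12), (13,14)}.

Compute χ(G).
Clique number ω(G) = 3 (lower bound: χ ≥ ω).
The clique on [4, 8, 12] has size 3, forcing χ ≥ 3, and the coloring below uses 3 colors, so χ(G) = 3.
A valid 3-coloring: color 1: [4, 5]; color 2: [12, 13]; color 3: [7, 8, 11, 14].

χ(G) = 3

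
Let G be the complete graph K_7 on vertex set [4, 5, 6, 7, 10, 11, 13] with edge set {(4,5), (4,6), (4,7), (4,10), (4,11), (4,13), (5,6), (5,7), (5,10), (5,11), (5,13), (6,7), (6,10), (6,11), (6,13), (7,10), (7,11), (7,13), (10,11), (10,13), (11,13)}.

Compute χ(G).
Clique number ω(G) = 7 (lower bound: χ ≥ ω).
The clique on [4, 5, 6, 7, 10, 11, 13] has size 7, forcing χ ≥ 7, and the coloring below uses 7 colors, so χ(G) = 7.
A valid 7-coloring: color 1: [4]; color 2: [10]; color 3: [5]; color 4: [13]; color 5: [6]; color 6: [7]; color 7: [11].

χ(G) = 7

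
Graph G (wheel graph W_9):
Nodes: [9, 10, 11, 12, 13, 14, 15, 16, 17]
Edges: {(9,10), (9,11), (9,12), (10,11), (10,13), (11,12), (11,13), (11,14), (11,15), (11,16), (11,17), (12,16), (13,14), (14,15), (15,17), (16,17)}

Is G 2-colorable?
No, G is not 2-colorable

The clique on vertices [9, 10, 11] has size 3 > 2, so it alone needs 3 colors.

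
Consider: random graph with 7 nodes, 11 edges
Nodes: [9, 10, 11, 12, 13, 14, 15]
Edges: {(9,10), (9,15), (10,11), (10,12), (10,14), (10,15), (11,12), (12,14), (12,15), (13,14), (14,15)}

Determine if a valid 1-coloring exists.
The clique on vertices [10, 12, 14, 15] has size 4 > 1, so it alone needs 4 colors.

No, G is not 1-colorable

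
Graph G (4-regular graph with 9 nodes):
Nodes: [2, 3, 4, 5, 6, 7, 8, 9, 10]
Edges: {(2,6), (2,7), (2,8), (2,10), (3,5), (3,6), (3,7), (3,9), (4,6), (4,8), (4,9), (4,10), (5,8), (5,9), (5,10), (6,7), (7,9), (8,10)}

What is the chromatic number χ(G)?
χ(G) = 4

Clique number ω(G) = 3 (lower bound: χ ≥ ω).
Suppose a proper 3-coloring c exists. The clique [2, 6, 7] takes 3 distinct colors; by symmetry let c(2) = 1, c(6) = 2, c(7) = 3.
- Vertex 3: neighbors [6, 7] already have colors [2, 3] ⇒ c(3) = 1.
- Vertex 9: neighbors [3, 7] already have colors [1, 3] ⇒ c(9) = 2.
- Vertex 5: neighbors [3, 9] already have colors [1, 2] ⇒ c(5) = 3.
- Vertex 8: neighbors [2, 5] already have colors [1, 3] ⇒ c(8) = 2.
- Vertex 10: neighbors [2, 8, 5] already have colors [1, 2, 3] — all 3 colors blocked. Contradiction.
The forced assignments end in a contradiction, so G has no proper 3-coloring (χ ≥ 4).
The coloring below uses 4 colors, so χ(G) = 4.
A valid 4-coloring: color 1: [4, 5, 7]; color 2: [2, 3]; color 3: [6, 8, 9]; color 4: [10].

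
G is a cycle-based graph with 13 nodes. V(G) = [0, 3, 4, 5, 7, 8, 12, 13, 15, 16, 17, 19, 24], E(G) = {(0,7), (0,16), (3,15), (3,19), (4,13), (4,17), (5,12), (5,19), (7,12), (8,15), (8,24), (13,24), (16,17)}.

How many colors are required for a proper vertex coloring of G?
Clique number ω(G) = 2 (lower bound: χ ≥ ω).
Odd cycle [13, 4, 17, 16, 0, 7, 12, 5, 19, 3, 15, 8, 24] needs 3 colors (χ ≥ 3).
The coloring below uses 3 colors, so χ(G) = 3.
A valid 3-coloring: color 1: [0, 8, 12, 13, 17, 19]; color 2: [3, 4, 5, 7, 16, 24]; color 3: [15].

χ(G) = 3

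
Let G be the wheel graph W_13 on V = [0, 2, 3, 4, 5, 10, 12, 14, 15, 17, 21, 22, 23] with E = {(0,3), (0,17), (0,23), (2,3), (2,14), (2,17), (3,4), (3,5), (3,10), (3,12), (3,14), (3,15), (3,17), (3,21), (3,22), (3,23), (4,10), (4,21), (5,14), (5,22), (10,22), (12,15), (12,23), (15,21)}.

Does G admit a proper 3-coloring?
A valid 3-coloring: color 1: [3]; color 2: [0, 2, 5, 10, 12, 21]; color 3: [4, 14, 15, 17, 22, 23].
(χ(G) = 3 ≤ 3.)

Yes, G is 3-colorable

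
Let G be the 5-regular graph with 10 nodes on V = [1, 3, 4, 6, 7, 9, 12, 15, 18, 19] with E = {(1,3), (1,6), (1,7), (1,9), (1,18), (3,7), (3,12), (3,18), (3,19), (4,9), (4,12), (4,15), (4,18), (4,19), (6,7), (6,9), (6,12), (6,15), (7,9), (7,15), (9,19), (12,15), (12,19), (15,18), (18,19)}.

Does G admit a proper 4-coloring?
A valid 4-coloring: color 1: [9, 12, 18]; color 2: [3, 4, 6]; color 3: [7, 19]; color 4: [1, 15].
(χ(G) = 4 ≤ 4.)

Yes, G is 4-colorable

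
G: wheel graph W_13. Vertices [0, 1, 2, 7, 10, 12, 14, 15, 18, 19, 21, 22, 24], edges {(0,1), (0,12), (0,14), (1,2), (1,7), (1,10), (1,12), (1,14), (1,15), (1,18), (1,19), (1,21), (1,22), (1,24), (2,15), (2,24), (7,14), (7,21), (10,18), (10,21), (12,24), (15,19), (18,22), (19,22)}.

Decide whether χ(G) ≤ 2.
No, G is not 2-colorable

The clique on vertices [0, 1, 12] has size 3 > 2, so it alone needs 3 colors.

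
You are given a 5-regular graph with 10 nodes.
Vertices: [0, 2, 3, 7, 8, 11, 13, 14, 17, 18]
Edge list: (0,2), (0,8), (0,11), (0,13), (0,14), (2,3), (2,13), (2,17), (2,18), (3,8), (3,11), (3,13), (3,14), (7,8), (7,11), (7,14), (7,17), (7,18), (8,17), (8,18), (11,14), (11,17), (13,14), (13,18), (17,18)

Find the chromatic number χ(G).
χ(G) = 4

Clique number ω(G) = 4 (lower bound: χ ≥ ω).
The clique on [7, 8, 17, 18] has size 4, forcing χ ≥ 4, and the coloring below uses 4 colors, so χ(G) = 4.
A valid 4-coloring: color 1: [2, 8, 11]; color 2: [14, 18]; color 3: [7, 13]; color 4: [0, 3, 17].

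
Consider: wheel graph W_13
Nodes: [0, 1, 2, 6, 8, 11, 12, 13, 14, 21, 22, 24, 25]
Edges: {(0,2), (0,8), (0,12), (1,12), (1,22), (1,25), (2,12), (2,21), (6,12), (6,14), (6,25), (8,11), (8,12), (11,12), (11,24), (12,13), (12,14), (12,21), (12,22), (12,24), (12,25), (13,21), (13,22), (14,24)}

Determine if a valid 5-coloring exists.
Yes, G is 5-colorable

A valid 5-coloring: color 1: [12]; color 2: [0, 11, 14, 21, 22, 25]; color 3: [1, 2, 6, 8, 13, 24].
(χ(G) = 3 ≤ 5.)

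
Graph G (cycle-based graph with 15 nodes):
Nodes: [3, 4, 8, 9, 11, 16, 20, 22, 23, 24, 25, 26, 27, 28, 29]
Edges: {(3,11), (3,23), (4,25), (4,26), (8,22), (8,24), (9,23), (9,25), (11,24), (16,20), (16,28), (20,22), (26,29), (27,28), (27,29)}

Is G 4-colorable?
A valid 4-coloring: color 1: [8, 11, 16, 23, 25, 26, 27]; color 2: [3, 4, 9, 22, 24, 28, 29]; color 3: [20].
(χ(G) = 3 ≤ 4.)

Yes, G is 4-colorable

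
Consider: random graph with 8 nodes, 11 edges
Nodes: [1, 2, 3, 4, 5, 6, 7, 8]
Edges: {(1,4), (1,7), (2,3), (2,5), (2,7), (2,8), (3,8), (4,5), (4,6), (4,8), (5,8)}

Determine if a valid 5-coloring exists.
A valid 5-coloring: color 1: [2, 4]; color 2: [6, 7, 8]; color 3: [1, 3, 5].
(χ(G) = 3 ≤ 5.)

Yes, G is 5-colorable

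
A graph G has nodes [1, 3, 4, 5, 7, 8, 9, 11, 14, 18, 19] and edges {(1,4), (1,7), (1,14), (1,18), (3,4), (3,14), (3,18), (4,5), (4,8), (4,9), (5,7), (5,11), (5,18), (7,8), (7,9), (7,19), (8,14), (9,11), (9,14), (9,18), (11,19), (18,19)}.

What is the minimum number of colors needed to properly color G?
χ(G) = 2

Clique number ω(G) = 2 (lower bound: χ ≥ ω).
The graph is bipartite (no odd cycle), so 2 colors suffice: χ(G) = 2.
A valid 2-coloring: color 1: [1, 3, 5, 8, 9, 19]; color 2: [4, 7, 11, 14, 18].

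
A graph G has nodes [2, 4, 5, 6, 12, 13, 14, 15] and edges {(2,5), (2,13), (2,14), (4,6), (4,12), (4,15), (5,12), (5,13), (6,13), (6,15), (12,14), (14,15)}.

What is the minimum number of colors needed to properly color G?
χ(G) = 3

Clique number ω(G) = 3 (lower bound: χ ≥ ω).
The clique on [2, 5, 13] has size 3, forcing χ ≥ 3, and the coloring below uses 3 colors, so χ(G) = 3.
A valid 3-coloring: color 1: [2, 12, 15]; color 2: [4, 13, 14]; color 3: [5, 6].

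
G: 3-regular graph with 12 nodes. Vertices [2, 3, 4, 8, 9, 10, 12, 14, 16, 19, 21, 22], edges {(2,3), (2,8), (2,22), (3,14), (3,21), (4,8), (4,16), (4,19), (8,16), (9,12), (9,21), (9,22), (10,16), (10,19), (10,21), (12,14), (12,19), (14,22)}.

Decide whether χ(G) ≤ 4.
Yes, G is 4-colorable

A valid 4-coloring: color 1: [3, 4, 10, 12, 22]; color 2: [2, 14, 16, 19, 21]; color 3: [8, 9].
(χ(G) = 3 ≤ 4.)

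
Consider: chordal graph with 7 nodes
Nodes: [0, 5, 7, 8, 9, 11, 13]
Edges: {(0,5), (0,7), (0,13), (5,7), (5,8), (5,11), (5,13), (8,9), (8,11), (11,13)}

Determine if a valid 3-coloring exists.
A valid 3-coloring: color 1: [5, 9]; color 2: [0, 11]; color 3: [7, 8, 13].
(χ(G) = 3 ≤ 3.)

Yes, G is 3-colorable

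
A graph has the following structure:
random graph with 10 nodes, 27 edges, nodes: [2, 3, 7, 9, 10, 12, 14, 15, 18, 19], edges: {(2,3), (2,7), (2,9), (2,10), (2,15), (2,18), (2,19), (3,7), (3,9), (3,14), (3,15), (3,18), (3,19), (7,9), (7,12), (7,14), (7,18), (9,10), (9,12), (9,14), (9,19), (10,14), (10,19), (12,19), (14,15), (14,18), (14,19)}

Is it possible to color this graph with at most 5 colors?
Yes, G is 5-colorable

A valid 5-coloring: color 1: [9, 15, 18]; color 2: [2, 12, 14]; color 3: [3, 10]; color 4: [7, 19].
(χ(G) = 4 ≤ 5.)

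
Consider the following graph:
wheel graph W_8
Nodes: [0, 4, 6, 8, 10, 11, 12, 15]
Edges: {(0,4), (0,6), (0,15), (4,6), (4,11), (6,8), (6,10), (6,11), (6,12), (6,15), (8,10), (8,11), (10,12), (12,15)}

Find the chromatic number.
χ(G) = 4

Clique number ω(G) = 3 (lower bound: χ ≥ ω).
Odd cycle [10, 8, 11, 4, 0, 15, 12] needs 3 colors (χ ≥ 3).
Vertex 6 is adjacent to every vertex of [0, 4, 8, 10, 11, 12, 15], which already need 3 colors among themselves, so 6 needs a new color (χ ≥ 4).
The coloring below uses 4 colors, so χ(G) = 4.
A valid 4-coloring: color 1: [6]; color 2: [10, 11, 15]; color 3: [4, 8, 12]; color 4: [0].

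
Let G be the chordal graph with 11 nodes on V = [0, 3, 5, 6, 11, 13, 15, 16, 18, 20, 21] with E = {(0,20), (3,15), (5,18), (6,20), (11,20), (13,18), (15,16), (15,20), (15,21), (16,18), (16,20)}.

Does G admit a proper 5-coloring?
Yes, G is 5-colorable

A valid 5-coloring: color 1: [3, 18, 20, 21]; color 2: [0, 5, 6, 11, 13, 15]; color 3: [16].
(χ(G) = 3 ≤ 5.)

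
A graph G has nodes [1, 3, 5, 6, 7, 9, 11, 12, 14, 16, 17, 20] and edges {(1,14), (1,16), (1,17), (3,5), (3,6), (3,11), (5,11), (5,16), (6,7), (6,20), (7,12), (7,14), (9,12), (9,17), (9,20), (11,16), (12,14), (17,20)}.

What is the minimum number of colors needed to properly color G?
Clique number ω(G) = 3 (lower bound: χ ≥ ω).
The clique on [3, 5, 11] has size 3, forcing χ ≥ 3, and the coloring below uses 3 colors, so χ(G) = 3.
A valid 3-coloring: color 1: [6, 11, 12, 17]; color 2: [1, 5, 7, 20]; color 3: [3, 9, 14, 16].

χ(G) = 3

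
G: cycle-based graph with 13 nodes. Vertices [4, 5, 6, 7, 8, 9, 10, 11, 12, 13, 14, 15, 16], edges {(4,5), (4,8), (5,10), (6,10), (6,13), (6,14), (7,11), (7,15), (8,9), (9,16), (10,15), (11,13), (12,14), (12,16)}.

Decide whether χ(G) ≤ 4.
A valid 4-coloring: color 1: [4, 7, 9, 10, 12, 13]; color 2: [5, 6, 8, 11, 15, 16]; color 3: [14].
(χ(G) = 3 ≤ 4.)

Yes, G is 4-colorable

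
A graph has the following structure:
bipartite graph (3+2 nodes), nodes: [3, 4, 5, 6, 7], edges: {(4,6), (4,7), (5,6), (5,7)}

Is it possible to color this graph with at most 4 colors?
Yes, G is 4-colorable

A valid 4-coloring: color 1: [3, 4, 5]; color 2: [6, 7].
(χ(G) = 2 ≤ 4.)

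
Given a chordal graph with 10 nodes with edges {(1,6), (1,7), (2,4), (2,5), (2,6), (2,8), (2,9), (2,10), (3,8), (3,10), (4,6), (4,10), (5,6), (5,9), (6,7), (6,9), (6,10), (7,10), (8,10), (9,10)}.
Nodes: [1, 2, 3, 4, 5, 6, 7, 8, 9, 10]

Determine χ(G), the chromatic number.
Clique number ω(G) = 4 (lower bound: χ ≥ ω).
The clique on [2, 6, 9, 10] has size 4, forcing χ ≥ 4, and the coloring below uses 4 colors, so χ(G) = 4.
A valid 4-coloring: color 1: [6, 8]; color 2: [1, 5, 10]; color 3: [2, 3, 7]; color 4: [4, 9].

χ(G) = 4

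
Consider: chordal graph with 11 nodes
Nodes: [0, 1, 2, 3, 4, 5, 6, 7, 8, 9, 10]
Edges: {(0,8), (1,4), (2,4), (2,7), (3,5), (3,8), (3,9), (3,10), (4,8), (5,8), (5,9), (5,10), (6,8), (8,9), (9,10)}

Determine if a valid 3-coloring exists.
No, G is not 3-colorable

The clique on vertices [3, 5, 8, 9] has size 4 > 3, so it alone needs 4 colors.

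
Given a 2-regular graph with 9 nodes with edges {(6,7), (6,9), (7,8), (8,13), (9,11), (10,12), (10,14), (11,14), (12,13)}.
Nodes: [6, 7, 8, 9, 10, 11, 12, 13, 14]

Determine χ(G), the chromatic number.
χ(G) = 3

Clique number ω(G) = 2 (lower bound: χ ≥ ω).
Odd cycle [11, 14, 10, 12, 13, 8, 7, 6, 9] needs 3 colors (χ ≥ 3).
The coloring below uses 3 colors, so χ(G) = 3.
A valid 3-coloring: color 1: [6, 8, 10, 11]; color 2: [7, 9, 12, 14]; color 3: [13].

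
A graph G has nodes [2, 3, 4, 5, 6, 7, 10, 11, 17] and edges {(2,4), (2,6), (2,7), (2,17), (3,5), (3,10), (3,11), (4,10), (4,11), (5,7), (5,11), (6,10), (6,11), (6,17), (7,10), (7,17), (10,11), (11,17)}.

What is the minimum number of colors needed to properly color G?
χ(G) = 3

Clique number ω(G) = 3 (lower bound: χ ≥ ω).
The clique on [2, 6, 17] has size 3, forcing χ ≥ 3, and the coloring below uses 3 colors, so χ(G) = 3.
A valid 3-coloring: color 1: [2, 11]; color 2: [5, 10, 17]; color 3: [3, 4, 6, 7].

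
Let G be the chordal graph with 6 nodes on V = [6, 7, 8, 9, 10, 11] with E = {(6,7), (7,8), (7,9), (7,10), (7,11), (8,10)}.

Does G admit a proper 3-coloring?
Yes, G is 3-colorable

A valid 3-coloring: color 1: [7]; color 2: [6, 8, 9, 11]; color 3: [10].
(χ(G) = 3 ≤ 3.)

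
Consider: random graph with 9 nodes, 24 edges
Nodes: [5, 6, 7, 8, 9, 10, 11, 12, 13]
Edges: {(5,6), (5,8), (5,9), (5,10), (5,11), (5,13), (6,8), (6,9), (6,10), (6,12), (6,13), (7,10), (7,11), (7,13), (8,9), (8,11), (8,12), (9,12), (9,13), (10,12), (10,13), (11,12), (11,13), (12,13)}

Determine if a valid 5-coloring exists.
Yes, G is 5-colorable

A valid 5-coloring: color 1: [8, 13]; color 2: [5, 7, 12]; color 3: [6, 11]; color 4: [9, 10].
(χ(G) = 4 ≤ 5.)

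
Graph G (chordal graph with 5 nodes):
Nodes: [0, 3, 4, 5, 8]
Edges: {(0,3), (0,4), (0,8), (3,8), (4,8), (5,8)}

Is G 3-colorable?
A valid 3-coloring: color 1: [8]; color 2: [0, 5]; color 3: [3, 4].
(χ(G) = 3 ≤ 3.)

Yes, G is 3-colorable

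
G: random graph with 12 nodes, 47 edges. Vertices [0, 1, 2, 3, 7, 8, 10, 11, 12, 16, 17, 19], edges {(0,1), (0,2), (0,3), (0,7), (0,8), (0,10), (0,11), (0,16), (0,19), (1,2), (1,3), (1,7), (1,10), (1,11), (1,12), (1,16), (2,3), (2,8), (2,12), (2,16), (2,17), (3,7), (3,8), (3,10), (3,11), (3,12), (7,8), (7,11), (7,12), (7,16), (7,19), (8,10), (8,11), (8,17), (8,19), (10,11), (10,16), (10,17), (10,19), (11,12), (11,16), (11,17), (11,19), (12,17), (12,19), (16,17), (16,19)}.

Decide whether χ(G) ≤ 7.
A valid 7-coloring: color 1: [2, 11]; color 2: [0, 12]; color 3: [3, 16]; color 4: [1, 8]; color 5: [7, 10]; color 6: [17, 19].
(χ(G) = 6 ≤ 7.)

Yes, G is 7-colorable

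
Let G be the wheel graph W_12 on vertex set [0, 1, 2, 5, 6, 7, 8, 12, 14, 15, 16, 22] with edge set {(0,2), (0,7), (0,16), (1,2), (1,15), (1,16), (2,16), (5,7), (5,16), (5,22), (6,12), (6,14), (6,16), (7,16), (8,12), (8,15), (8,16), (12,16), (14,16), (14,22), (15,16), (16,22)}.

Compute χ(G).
χ(G) = 4

Clique number ω(G) = 3 (lower bound: χ ≥ ω).
Odd cycle [14, 22, 5, 7, 0, 2, 1, 15, 8, 12, 6] needs 3 colors (χ ≥ 3).
Vertex 16 is adjacent to every vertex of [0, 1, 2, 5, 6, 7, 8, 12, 14, 15, 22], which already need 3 colors among themselves, so 16 needs a new color (χ ≥ 4).
The coloring below uses 4 colors, so χ(G) = 4.
A valid 4-coloring: color 1: [16]; color 2: [0, 1, 5, 12, 14]; color 3: [2, 6, 7, 15, 22]; color 4: [8].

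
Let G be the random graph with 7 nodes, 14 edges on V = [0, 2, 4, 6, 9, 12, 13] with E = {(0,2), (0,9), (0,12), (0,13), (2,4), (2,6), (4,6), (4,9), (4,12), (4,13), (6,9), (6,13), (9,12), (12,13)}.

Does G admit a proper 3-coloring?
Yes, G is 3-colorable

A valid 3-coloring: color 1: [0, 4]; color 2: [6, 12]; color 3: [2, 9, 13].
(χ(G) = 3 ≤ 3.)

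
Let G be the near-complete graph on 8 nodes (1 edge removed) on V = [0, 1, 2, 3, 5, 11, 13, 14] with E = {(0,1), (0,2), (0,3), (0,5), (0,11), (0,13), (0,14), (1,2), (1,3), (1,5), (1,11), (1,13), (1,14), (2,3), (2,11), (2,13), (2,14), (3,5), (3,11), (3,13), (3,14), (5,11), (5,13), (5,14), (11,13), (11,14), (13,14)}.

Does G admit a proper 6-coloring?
No, G is not 6-colorable

The clique on vertices [0, 1, 2, 3, 11, 13, 14] has size 7 > 6, so it alone needs 7 colors.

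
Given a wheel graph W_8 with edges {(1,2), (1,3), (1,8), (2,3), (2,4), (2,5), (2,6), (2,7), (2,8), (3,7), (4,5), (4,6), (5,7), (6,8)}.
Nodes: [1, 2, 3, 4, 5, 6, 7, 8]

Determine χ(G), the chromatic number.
Clique number ω(G) = 3 (lower bound: χ ≥ ω).
Odd cycle [1, 3, 7, 5, 4, 6, 8] needs 3 colors (χ ≥ 3).
Vertex 2 is adjacent to every vertex of [1, 3, 4, 5, 6, 7, 8], which already need 3 colors among themselves, so 2 needs a new color (χ ≥ 4).
The coloring below uses 4 colors, so χ(G) = 4.
A valid 4-coloring: color 1: [2]; color 2: [1, 6, 7]; color 3: [3, 5, 8]; color 4: [4].

χ(G) = 4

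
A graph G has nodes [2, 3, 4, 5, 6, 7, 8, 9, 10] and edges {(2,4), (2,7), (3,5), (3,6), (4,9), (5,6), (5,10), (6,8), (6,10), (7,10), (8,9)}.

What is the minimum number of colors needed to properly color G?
χ(G) = 3

Clique number ω(G) = 3 (lower bound: χ ≥ ω).
The clique on [5, 6, 10] has size 3, forcing χ ≥ 3, and the coloring below uses 3 colors, so χ(G) = 3.
A valid 3-coloring: color 1: [4, 6, 7]; color 2: [2, 3, 9, 10]; color 3: [5, 8].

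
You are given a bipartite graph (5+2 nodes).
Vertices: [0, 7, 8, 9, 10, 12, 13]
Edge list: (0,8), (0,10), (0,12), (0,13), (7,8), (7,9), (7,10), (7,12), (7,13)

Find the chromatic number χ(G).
Clique number ω(G) = 2 (lower bound: χ ≥ ω).
The graph is bipartite (no odd cycle), so 2 colors suffice: χ(G) = 2.
A valid 2-coloring: color 1: [0, 7]; color 2: [8, 9, 10, 12, 13].

χ(G) = 2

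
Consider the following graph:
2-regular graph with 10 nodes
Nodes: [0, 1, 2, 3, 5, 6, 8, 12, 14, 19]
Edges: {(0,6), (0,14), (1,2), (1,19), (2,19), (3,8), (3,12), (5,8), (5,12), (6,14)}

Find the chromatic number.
χ(G) = 3

Clique number ω(G) = 3 (lower bound: χ ≥ ω).
The clique on [0, 6, 14] has size 3, forcing χ ≥ 3, and the coloring below uses 3 colors, so χ(G) = 3.
A valid 3-coloring: color 1: [1, 6, 8, 12]; color 2: [2, 3, 5, 14]; color 3: [0, 19].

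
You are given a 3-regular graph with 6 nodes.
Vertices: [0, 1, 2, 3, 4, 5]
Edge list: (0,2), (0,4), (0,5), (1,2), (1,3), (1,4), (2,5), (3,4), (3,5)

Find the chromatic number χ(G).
χ(G) = 3

Clique number ω(G) = 3 (lower bound: χ ≥ ω).
The clique on [0, 2, 5] has size 3, forcing χ ≥ 3, and the coloring below uses 3 colors, so χ(G) = 3.
A valid 3-coloring: color 1: [4, 5]; color 2: [0, 1]; color 3: [2, 3].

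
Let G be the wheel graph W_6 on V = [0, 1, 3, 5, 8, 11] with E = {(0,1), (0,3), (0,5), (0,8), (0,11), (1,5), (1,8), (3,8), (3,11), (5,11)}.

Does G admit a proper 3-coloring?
No, G is not 3-colorable

Odd cycle [5, 11, 3, 8, 1] needs 3 colors (χ ≥ 3).
Vertex 0 is adjacent to every vertex of [1, 3, 5, 8, 11], which already need 3 colors among themselves, so 0 needs a new color (χ ≥ 4).
Hence χ(G) ≥ 4 > 3, so no proper 3-coloring exists.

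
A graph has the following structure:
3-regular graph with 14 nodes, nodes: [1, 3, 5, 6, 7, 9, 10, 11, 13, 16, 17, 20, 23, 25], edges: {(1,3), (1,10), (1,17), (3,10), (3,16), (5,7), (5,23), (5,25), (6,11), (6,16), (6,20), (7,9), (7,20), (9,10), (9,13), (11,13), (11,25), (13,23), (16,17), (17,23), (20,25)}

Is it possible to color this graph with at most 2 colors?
The clique on vertices [1, 3, 10] has size 3 > 2, so it alone needs 3 colors.

No, G is not 2-colorable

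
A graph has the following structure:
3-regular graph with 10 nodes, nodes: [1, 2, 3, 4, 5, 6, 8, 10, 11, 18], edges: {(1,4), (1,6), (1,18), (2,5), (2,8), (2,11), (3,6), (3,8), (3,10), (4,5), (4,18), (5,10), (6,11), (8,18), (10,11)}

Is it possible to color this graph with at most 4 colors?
Yes, G is 4-colorable

A valid 4-coloring: color 1: [1, 5, 8, 11]; color 2: [2, 6, 10, 18]; color 3: [3, 4].
(χ(G) = 3 ≤ 4.)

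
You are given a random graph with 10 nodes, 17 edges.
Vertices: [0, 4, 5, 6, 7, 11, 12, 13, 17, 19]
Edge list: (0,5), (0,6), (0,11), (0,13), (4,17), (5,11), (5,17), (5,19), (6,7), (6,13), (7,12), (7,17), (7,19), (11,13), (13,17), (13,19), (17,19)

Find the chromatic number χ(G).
Clique number ω(G) = 3 (lower bound: χ ≥ ω).
The clique on [0, 5, 11] has size 3, forcing χ ≥ 3, and the coloring below uses 3 colors, so χ(G) = 3.
A valid 3-coloring: color 1: [4, 5, 7, 13]; color 2: [0, 12, 17]; color 3: [6, 11, 19].

χ(G) = 3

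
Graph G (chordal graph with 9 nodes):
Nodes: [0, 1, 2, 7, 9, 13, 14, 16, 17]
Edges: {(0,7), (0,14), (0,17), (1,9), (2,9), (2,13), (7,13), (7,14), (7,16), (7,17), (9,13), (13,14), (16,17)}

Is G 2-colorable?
The clique on vertices [2, 9, 13] has size 3 > 2, so it alone needs 3 colors.

No, G is not 2-colorable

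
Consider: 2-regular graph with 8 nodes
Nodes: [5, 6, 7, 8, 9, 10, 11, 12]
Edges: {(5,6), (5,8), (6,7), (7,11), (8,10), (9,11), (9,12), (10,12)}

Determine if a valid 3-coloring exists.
A valid 3-coloring: color 1: [6, 8, 11, 12]; color 2: [5, 7, 9, 10].
(χ(G) = 2 ≤ 3.)

Yes, G is 3-colorable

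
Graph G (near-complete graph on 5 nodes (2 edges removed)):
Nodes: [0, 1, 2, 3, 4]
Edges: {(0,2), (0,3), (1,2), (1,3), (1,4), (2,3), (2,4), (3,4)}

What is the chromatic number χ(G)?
χ(G) = 4

Clique number ω(G) = 4 (lower bound: χ ≥ ω).
The clique on [1, 2, 3, 4] has size 4, forcing χ ≥ 4, and the coloring below uses 4 colors, so χ(G) = 4.
A valid 4-coloring: color 1: [2]; color 2: [3]; color 3: [0, 4]; color 4: [1].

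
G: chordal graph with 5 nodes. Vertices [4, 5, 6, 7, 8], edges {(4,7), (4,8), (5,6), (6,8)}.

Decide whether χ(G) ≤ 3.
Yes, G is 3-colorable

A valid 3-coloring: color 1: [4, 6]; color 2: [5, 7, 8].
(χ(G) = 2 ≤ 3.)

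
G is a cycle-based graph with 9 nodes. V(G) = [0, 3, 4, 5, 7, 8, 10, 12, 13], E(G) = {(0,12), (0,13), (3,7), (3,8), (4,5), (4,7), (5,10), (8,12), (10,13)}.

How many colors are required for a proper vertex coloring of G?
Clique number ω(G) = 2 (lower bound: χ ≥ ω).
Odd cycle [7, 4, 5, 10, 13, 0, 12, 8, 3] needs 3 colors (χ ≥ 3).
The coloring below uses 3 colors, so χ(G) = 3.
A valid 3-coloring: color 1: [5, 7, 8, 13]; color 2: [0, 3, 4, 10]; color 3: [12].

χ(G) = 3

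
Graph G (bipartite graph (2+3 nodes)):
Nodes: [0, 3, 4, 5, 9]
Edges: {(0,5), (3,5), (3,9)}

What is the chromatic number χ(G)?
Clique number ω(G) = 2 (lower bound: χ ≥ ω).
The graph is bipartite (no odd cycle), so 2 colors suffice: χ(G) = 2.
A valid 2-coloring: color 1: [0, 3, 4]; color 2: [5, 9].

χ(G) = 2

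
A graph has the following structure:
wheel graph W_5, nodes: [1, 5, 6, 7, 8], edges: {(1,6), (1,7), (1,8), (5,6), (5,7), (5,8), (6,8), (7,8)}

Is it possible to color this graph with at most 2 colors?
No, G is not 2-colorable

The clique on vertices [1, 6, 8] has size 3 > 2, so it alone needs 3 colors.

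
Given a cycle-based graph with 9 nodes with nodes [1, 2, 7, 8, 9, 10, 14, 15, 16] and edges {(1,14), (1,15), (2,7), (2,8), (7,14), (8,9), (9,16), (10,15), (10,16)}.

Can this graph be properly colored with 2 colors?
Odd cycle [10, 16, 9, 8, 2, 7, 14, 1, 15] needs 3 colors (χ ≥ 3).
Hence χ(G) ≥ 3 > 2, so no proper 2-coloring exists.

No, G is not 2-colorable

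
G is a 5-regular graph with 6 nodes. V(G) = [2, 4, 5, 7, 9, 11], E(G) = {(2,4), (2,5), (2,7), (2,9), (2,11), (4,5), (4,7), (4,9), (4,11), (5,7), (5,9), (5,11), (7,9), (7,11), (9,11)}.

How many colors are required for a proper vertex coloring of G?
χ(G) = 6

Clique number ω(G) = 6 (lower bound: χ ≥ ω).
The clique on [2, 4, 5, 7, 9, 11] has size 6, forcing χ ≥ 6, and the coloring below uses 6 colors, so χ(G) = 6.
A valid 6-coloring: color 1: [9]; color 2: [4]; color 3: [2]; color 4: [11]; color 5: [7]; color 6: [5].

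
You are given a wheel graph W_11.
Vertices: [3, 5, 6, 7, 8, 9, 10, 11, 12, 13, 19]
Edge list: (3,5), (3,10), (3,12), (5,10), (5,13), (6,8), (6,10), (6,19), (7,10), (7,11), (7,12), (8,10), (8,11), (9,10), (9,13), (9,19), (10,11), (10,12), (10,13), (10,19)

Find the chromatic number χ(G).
Clique number ω(G) = 3 (lower bound: χ ≥ ω).
The clique on [3, 10, 12] has size 3, forcing χ ≥ 3, and the coloring below uses 3 colors, so χ(G) = 3.
A valid 3-coloring: color 1: [10]; color 2: [3, 7, 8, 13, 19]; color 3: [5, 6, 9, 11, 12].

χ(G) = 3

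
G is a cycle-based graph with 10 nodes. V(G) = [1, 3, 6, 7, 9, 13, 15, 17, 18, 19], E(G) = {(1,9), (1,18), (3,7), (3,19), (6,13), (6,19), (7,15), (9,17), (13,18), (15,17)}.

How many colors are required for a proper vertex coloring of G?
χ(G) = 2

Clique number ω(G) = 2 (lower bound: χ ≥ ω).
The graph is bipartite (no odd cycle), so 2 colors suffice: χ(G) = 2.
A valid 2-coloring: color 1: [1, 7, 13, 17, 19]; color 2: [3, 6, 9, 15, 18].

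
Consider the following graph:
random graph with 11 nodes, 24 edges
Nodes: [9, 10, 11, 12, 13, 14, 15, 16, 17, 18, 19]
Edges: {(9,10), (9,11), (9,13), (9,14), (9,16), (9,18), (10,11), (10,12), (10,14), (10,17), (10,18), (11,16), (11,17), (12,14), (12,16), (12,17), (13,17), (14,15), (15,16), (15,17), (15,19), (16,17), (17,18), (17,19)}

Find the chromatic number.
χ(G) = 4

Clique number ω(G) = 3 (lower bound: χ ≥ ω).
Odd cycle [14, 9, 18, 17, 12] needs 3 colors (χ ≥ 3).
Vertex 10 is adjacent to every vertex of [9, 12, 14, 17, 18], which already need 3 colors among themselves, so 10 needs a new color (χ ≥ 4).
The coloring below uses 4 colors, so χ(G) = 4.
A valid 4-coloring: color 1: [9, 17]; color 2: [10, 13, 16, 19]; color 3: [11, 12, 15, 18]; color 4: [14].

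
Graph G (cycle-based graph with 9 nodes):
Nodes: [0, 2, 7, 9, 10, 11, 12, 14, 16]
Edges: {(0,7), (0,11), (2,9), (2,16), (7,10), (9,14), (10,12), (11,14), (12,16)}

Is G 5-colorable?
A valid 5-coloring: color 1: [2, 7, 12, 14]; color 2: [9, 10, 11, 16]; color 3: [0].
(χ(G) = 3 ≤ 5.)

Yes, G is 5-colorable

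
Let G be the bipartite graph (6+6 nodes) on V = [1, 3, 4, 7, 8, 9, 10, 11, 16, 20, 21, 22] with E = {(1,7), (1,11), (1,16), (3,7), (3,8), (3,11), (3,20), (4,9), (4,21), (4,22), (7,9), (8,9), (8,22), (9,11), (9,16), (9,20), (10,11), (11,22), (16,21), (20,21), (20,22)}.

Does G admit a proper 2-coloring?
Yes, G is 2-colorable

A valid 2-coloring: color 1: [1, 3, 9, 10, 21, 22]; color 2: [4, 7, 8, 11, 16, 20].
(χ(G) = 2 ≤ 2.)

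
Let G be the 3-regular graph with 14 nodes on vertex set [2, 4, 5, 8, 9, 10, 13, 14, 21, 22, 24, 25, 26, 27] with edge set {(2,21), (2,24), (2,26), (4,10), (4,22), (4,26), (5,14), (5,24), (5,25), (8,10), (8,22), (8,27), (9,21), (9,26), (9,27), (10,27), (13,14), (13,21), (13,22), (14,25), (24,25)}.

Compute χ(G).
χ(G) = 3

Clique number ω(G) = 3 (lower bound: χ ≥ ω).
The clique on [5, 24, 25] has size 3, forcing χ ≥ 3, and the coloring below uses 3 colors, so χ(G) = 3.
A valid 3-coloring: color 1: [14, 21, 22, 24, 26, 27]; color 2: [2, 4, 8, 9, 13, 25]; color 3: [5, 10].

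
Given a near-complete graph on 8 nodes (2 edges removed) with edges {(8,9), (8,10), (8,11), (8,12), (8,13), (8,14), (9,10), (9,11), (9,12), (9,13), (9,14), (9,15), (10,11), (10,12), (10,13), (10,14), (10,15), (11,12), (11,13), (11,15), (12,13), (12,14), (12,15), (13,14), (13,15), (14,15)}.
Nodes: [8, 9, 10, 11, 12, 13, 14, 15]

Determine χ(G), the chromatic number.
χ(G) = 6

Clique number ω(G) = 6 (lower bound: χ ≥ ω).
The clique on [8, 9, 10, 11, 12, 13] has size 6, forcing χ ≥ 6, and the coloring below uses 6 colors, so χ(G) = 6.
A valid 6-coloring: color 1: [12]; color 2: [13]; color 3: [10]; color 4: [9]; color 5: [11, 14]; color 6: [8, 15].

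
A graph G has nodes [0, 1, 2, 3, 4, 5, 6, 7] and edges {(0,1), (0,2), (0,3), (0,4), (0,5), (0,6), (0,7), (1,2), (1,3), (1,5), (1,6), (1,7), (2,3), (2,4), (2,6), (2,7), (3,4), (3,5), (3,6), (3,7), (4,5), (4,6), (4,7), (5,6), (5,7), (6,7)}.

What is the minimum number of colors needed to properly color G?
Clique number ω(G) = 6 (lower bound: χ ≥ ω).
The clique on [0, 1, 2, 3, 6, 7] has size 6, forcing χ ≥ 6, and the coloring below uses 6 colors, so χ(G) = 6.
A valid 6-coloring: color 1: [3]; color 2: [6]; color 3: [0]; color 4: [7]; color 5: [2, 5]; color 6: [1, 4].

χ(G) = 6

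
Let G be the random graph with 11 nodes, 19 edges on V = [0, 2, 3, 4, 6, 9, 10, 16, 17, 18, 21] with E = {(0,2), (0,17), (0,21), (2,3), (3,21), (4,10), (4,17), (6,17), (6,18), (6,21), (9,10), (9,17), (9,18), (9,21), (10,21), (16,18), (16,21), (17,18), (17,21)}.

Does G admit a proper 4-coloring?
Yes, G is 4-colorable

A valid 4-coloring: color 1: [2, 4, 18, 21]; color 2: [3, 10, 16, 17]; color 3: [0, 6, 9].
(χ(G) = 3 ≤ 4.)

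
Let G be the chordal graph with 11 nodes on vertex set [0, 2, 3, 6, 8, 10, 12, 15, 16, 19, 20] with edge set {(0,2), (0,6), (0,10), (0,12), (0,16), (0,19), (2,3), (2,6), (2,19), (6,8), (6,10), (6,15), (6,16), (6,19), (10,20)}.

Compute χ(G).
Clique number ω(G) = 4 (lower bound: χ ≥ ω).
The clique on [0, 2, 6, 19] has size 4, forcing χ ≥ 4, and the coloring below uses 4 colors, so χ(G) = 4.
A valid 4-coloring: color 1: [3, 6, 12, 20]; color 2: [0, 8, 15]; color 3: [2, 10, 16]; color 4: [19].

χ(G) = 4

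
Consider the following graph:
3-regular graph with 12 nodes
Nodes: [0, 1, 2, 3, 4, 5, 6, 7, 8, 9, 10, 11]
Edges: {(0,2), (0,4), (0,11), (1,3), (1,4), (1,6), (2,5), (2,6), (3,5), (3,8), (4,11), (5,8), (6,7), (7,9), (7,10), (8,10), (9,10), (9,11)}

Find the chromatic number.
Clique number ω(G) = 3 (lower bound: χ ≥ ω).
The clique on [0, 4, 11] has size 3, forcing χ ≥ 3, and the coloring below uses 3 colors, so χ(G) = 3.
A valid 3-coloring: color 1: [2, 3, 10, 11]; color 2: [4, 5, 6, 9]; color 3: [0, 1, 7, 8].

χ(G) = 3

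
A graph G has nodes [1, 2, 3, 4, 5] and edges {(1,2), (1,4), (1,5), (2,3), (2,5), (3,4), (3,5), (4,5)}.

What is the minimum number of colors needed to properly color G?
Clique number ω(G) = 3 (lower bound: χ ≥ ω).
The clique on [1, 2, 5] has size 3, forcing χ ≥ 3, and the coloring below uses 3 colors, so χ(G) = 3.
A valid 3-coloring: color 1: [5]; color 2: [1, 3]; color 3: [2, 4].

χ(G) = 3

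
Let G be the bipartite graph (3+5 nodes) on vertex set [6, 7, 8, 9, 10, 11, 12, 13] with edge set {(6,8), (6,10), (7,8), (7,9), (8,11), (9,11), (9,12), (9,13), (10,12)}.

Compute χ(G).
Clique number ω(G) = 2 (lower bound: χ ≥ ω).
The graph is bipartite (no odd cycle), so 2 colors suffice: χ(G) = 2.
A valid 2-coloring: color 1: [8, 9, 10]; color 2: [6, 7, 11, 12, 13].

χ(G) = 2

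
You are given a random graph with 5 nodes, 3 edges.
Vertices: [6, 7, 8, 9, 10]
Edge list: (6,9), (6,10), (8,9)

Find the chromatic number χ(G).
χ(G) = 2

Clique number ω(G) = 2 (lower bound: χ ≥ ω).
The graph is bipartite (no odd cycle), so 2 colors suffice: χ(G) = 2.
A valid 2-coloring: color 1: [7, 9, 10]; color 2: [6, 8].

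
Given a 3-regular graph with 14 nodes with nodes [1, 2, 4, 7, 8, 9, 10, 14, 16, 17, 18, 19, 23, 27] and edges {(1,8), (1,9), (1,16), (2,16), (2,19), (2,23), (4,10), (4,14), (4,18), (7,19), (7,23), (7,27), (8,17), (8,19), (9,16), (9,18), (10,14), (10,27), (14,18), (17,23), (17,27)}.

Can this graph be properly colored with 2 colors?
No, G is not 2-colorable

The clique on vertices [1, 9, 16] has size 3 > 2, so it alone needs 3 colors.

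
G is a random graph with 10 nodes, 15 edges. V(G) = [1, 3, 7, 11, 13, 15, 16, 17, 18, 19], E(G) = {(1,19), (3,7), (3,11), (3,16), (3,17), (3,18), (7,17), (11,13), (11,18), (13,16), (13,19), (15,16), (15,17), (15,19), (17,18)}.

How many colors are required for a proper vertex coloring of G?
Clique number ω(G) = 3 (lower bound: χ ≥ ω).
The clique on [3, 17, 18] has size 3, forcing χ ≥ 3, and the coloring below uses 3 colors, so χ(G) = 3.
A valid 3-coloring: color 1: [1, 3, 13, 15]; color 2: [11, 16, 17, 19]; color 3: [7, 18].

χ(G) = 3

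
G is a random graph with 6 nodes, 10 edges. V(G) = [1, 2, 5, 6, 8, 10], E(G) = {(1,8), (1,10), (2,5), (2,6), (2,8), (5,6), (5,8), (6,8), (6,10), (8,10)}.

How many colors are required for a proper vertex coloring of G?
χ(G) = 4

Clique number ω(G) = 4 (lower bound: χ ≥ ω).
The clique on [2, 5, 6, 8] has size 4, forcing χ ≥ 4, and the coloring below uses 4 colors, so χ(G) = 4.
A valid 4-coloring: color 1: [8]; color 2: [1, 6]; color 3: [2, 10]; color 4: [5].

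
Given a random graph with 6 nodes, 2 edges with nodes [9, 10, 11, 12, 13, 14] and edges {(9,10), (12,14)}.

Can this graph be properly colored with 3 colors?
A valid 3-coloring: color 1: [9, 11, 13, 14]; color 2: [10, 12].
(χ(G) = 2 ≤ 3.)

Yes, G is 3-colorable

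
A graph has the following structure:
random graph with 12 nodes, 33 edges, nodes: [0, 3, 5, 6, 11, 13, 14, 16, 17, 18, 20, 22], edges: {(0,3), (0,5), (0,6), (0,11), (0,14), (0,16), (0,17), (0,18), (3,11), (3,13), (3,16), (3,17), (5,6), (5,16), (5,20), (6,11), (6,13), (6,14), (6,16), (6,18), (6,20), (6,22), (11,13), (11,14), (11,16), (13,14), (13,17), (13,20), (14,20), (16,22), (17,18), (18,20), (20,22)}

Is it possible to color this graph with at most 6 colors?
Yes, G is 6-colorable

A valid 6-coloring: color 1: [3, 6]; color 2: [0, 13, 22]; color 3: [11, 17, 20]; color 4: [14, 16, 18]; color 5: [5].
(χ(G) = 5 ≤ 6.)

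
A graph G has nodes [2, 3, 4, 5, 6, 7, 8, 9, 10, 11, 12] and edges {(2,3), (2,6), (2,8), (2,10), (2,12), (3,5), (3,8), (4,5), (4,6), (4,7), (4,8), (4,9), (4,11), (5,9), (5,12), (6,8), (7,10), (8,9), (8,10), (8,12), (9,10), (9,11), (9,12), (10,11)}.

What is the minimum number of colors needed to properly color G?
χ(G) = 4

Clique number ω(G) = 3 (lower bound: χ ≥ ω).
Odd cycle [10, 9, 4, 6, 2] needs 3 colors (χ ≥ 3).
Vertex 8 is adjacent to every vertex of [2, 4, 6, 9, 10], which already need 3 colors among themselves, so 8 needs a new color (χ ≥ 4).
The coloring below uses 4 colors, so χ(G) = 4.
A valid 4-coloring: color 1: [5, 7, 8, 11]; color 2: [3, 4, 10, 12]; color 3: [2, 9]; color 4: [6].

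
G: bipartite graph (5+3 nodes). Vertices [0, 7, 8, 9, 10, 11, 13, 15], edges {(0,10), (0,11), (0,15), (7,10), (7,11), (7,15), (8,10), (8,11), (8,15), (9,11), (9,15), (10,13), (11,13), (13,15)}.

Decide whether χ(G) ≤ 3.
Yes, G is 3-colorable

A valid 3-coloring: color 1: [10, 11, 15]; color 2: [0, 7, 8, 9, 13].
(χ(G) = 2 ≤ 3.)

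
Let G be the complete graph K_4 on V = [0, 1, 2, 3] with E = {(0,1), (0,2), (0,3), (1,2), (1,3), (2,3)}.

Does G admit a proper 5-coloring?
Yes, G is 5-colorable

A valid 5-coloring: color 1: [3]; color 2: [2]; color 3: [1]; color 4: [0].
(χ(G) = 4 ≤ 5.)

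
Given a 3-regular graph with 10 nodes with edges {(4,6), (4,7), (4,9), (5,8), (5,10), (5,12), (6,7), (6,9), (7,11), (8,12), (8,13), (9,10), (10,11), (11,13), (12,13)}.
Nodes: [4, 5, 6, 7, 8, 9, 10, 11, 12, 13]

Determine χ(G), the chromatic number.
χ(G) = 3

Clique number ω(G) = 3 (lower bound: χ ≥ ω).
The clique on [4, 6, 9] has size 3, forcing χ ≥ 3, and the coloring below uses 3 colors, so χ(G) = 3.
A valid 3-coloring: color 1: [4, 11, 12]; color 2: [6, 8, 10]; color 3: [5, 7, 9, 13].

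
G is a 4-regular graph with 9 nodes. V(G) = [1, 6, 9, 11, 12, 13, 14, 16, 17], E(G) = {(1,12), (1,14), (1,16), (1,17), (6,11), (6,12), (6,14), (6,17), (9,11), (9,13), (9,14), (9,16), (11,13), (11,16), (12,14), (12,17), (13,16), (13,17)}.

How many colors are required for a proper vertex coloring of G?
Clique number ω(G) = 4 (lower bound: χ ≥ ω).
The clique on [9, 11, 13, 16] has size 4, forcing χ ≥ 4, and the coloring below uses 4 colors, so χ(G) = 4.
A valid 4-coloring: color 1: [1, 6, 13]; color 2: [14, 16, 17]; color 3: [11, 12]; color 4: [9].

χ(G) = 4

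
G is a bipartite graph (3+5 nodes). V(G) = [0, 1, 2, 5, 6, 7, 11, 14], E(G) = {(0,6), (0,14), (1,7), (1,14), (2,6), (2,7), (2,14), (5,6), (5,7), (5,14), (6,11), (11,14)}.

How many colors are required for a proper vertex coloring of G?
Clique number ω(G) = 2 (lower bound: χ ≥ ω).
The graph is bipartite (no odd cycle), so 2 colors suffice: χ(G) = 2.
A valid 2-coloring: color 1: [6, 7, 14]; color 2: [0, 1, 2, 5, 11].

χ(G) = 2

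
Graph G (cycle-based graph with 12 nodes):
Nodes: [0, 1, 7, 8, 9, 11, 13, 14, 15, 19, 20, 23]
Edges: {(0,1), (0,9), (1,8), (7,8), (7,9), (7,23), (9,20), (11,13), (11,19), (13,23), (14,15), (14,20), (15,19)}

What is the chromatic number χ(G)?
χ(G) = 3

Clique number ω(G) = 2 (lower bound: χ ≥ ω).
Odd cycle [0, 1, 8, 7, 9] needs 3 colors (χ ≥ 3).
The coloring below uses 3 colors, so χ(G) = 3.
A valid 3-coloring: color 1: [1, 9, 14, 19, 23]; color 2: [0, 7, 11, 15, 20]; color 3: [8, 13].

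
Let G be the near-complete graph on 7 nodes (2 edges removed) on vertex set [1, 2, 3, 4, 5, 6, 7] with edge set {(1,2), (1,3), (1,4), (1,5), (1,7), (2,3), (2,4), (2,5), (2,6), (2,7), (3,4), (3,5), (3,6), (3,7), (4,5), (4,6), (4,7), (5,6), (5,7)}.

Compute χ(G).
Clique number ω(G) = 6 (lower bound: χ ≥ ω).
The clique on [1, 2, 3, 4, 5, 7] has size 6, forcing χ ≥ 6, and the coloring below uses 6 colors, so χ(G) = 6.
A valid 6-coloring: color 1: [5]; color 2: [4]; color 3: [2]; color 4: [3]; color 5: [6, 7]; color 6: [1].

χ(G) = 6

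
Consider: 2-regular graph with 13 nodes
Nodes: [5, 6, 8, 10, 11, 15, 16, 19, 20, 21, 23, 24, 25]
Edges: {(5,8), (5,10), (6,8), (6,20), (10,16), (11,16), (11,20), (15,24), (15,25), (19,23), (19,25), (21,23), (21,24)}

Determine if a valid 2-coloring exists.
Odd cycle [20, 11, 16, 10, 5, 8, 6] needs 3 colors (χ ≥ 3).
Hence χ(G) ≥ 3 > 2, so no proper 2-coloring exists.

No, G is not 2-colorable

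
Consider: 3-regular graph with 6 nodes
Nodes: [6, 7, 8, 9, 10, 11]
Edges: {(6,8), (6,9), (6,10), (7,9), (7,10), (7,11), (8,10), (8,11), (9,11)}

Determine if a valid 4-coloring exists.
Yes, G is 4-colorable

A valid 4-coloring: color 1: [8, 9]; color 2: [6, 7]; color 3: [10, 11].
(χ(G) = 3 ≤ 4.)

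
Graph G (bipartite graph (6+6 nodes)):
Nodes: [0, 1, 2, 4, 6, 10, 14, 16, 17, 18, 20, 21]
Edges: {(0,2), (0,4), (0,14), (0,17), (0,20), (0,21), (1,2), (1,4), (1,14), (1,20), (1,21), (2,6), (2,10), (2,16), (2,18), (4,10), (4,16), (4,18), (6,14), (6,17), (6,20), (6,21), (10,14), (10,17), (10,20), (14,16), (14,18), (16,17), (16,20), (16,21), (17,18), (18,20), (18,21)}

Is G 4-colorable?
A valid 4-coloring: color 1: [2, 4, 14, 17, 20, 21]; color 2: [0, 1, 6, 10, 16, 18].
(χ(G) = 2 ≤ 4.)

Yes, G is 4-colorable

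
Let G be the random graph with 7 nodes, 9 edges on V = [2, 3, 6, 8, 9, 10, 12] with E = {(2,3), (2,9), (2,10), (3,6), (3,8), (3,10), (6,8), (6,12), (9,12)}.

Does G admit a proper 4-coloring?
Yes, G is 4-colorable

A valid 4-coloring: color 1: [3, 12]; color 2: [2, 6]; color 3: [8, 9, 10].
(χ(G) = 3 ≤ 4.)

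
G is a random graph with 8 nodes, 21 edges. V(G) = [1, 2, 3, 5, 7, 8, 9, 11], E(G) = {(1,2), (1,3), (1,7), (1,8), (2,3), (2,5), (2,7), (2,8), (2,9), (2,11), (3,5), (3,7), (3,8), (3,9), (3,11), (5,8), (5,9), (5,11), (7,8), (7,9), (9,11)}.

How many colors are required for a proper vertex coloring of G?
χ(G) = 5

Clique number ω(G) = 5 (lower bound: χ ≥ ω).
The clique on [1, 2, 3, 7, 8] has size 5, forcing χ ≥ 5, and the coloring below uses 5 colors, so χ(G) = 5.
A valid 5-coloring: color 1: [2]; color 2: [3]; color 3: [5, 7]; color 4: [8, 9]; color 5: [1, 11].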